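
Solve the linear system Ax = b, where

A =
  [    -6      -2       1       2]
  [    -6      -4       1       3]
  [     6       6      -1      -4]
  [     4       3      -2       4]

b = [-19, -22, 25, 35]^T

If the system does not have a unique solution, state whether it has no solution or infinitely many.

Row-reduce:
R1 ← R1 / (-6).
R2 ← R2 + 6·R1.
R3 ← R3 − 6·R1.
R4 ← R4 − 4·R1.
R2 ← R2 / (-2).
R1 ← R1 − 1/3·R2.
R3 ← R3 − 4·R2.
R4 ← R4 − 5/3·R2.
Swap R3 and R4.
R3 ← R3 / (-4/3).
R1 ← R1 + 1/6·R3.
Rank is 3 with 4 unknowns, leaving x_4 free.

infinitely many solutions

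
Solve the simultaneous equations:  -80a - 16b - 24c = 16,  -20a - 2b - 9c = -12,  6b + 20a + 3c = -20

Row-reduce:
R1 ← R1 / (-80).
R2 ← R2 + 20·R1.
R3 ← R3 − 20·R1.
R2 ← R2 / (2).
R1 ← R1 − 1/5·R2.
R3 ← R3 − 2·R2.
Rank is 2 with 3 unknowns, leaving c free.

infinitely many solutions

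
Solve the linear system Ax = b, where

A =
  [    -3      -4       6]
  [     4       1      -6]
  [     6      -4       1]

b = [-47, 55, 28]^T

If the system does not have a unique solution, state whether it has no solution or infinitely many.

x_1 = 5, x_2 = -1, x_3 = -6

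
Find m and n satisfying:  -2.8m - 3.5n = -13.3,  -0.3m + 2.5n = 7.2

m = 1, n = 3

Row-reduce the augmented matrix:
R1 ← R1 / (-14/5).
R2 ← R2 + 3/10·R1.
R2 ← R2 / (23/8).
R1 ← R1 − 5/4·R2.
Reading off the reduced rows gives m = 1, n = 3.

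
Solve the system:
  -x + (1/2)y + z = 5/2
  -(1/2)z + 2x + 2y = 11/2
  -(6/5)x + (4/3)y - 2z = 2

x = 0, y = 3, z = 1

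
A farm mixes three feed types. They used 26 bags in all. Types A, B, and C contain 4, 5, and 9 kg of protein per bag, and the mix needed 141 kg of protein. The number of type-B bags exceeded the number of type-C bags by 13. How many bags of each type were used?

Let a = type-A bags, b = type-B bags, c = type-C bags.
  a + b + c = 26
  4a + 5b + 9c = 141
  b - c = 13
Row-reduce the augmented matrix:
R2 ← R2 − 4·R1.
R1 ← R1 − 1·R2.
R3 ← R3 − 1·R2.
R3 ← R3 / (-6).
R1 ← R1 + 4·R3.
R2 ← R2 − 5·R3.
Reading off the reduced rows gives a = 5, b = 17, c = 4.

type-A bags: 5, type-B bags: 17, type-C bags: 4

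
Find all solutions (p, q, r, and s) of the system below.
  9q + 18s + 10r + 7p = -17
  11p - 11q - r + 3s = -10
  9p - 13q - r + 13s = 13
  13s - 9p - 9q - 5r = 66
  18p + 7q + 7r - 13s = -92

Row-reduce:
R1 ← R1 / (7).
R2 ← R2 − 11·R1.
R3 ← R3 − 9·R1.
R4 ← R4 + 9·R1.
R5 ← R5 − 18·R1.
R2 ← R2 / (-176/7).
R1 ← R1 − 9/7·R2.
R3 ← R3 + 172/7·R2.
R4 ← R4 − 18/7·R2.
R5 ← R5 + 113/7·R2.
R3 ← R3 / (109/44).
R1 ← R1 − 101/176·R3.
R2 ← R2 − 117/176·R3.
R4 ← R4 − 541/88·R3.
R5 ← R5 + 1405/176·R3.
R4 ← R4 / (-283/109).
R1 ← R1 + 457/218·R4.
R2 ← R2 + 633/218·R4.
R3 ← R3 − 641/109·R4.
R5 ← R5 − 849/218·R4.
Row 5 reduces to 0 = 1/2, a contradiction. The system is inconsistent.

no solution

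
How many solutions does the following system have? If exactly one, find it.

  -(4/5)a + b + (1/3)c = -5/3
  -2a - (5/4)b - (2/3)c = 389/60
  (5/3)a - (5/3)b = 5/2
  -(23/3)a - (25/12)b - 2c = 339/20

Row-reduce the augmented matrix:
R1 ← R1 / (-4/5).
R2 ← R2 + 2·R1.
R3 ← R3 − 5/3·R1.
R4 ← R4 + 23/3·R1.
R2 ← R2 / (-15/4).
R1 ← R1 + 5/4·R2.
R3 ← R3 − 5/12·R2.
R4 ← R4 + 35/3·R2.
R3 ← R3 / (19/36).
R1 ← R1 − 1/12·R3.
R2 ← R2 − 2/5·R3.
R4 ← R4 + 19/36·R3.
R4 reduces to 0 = 0, so the extra equation is consistent.
Reading off the reduced rows gives a = -3/2, b = -3, c = 2/5.

a = -3/2, b = -3, c = 2/5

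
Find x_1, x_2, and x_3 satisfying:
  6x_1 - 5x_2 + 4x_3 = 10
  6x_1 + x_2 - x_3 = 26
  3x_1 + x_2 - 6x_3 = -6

x_1 = 4, x_2 = 6, x_3 = 4

Row-reduce the augmented matrix:
R1 ← R1 / (6).
R2 ← R2 − 6·R1.
R3 ← R3 − 3·R1.
R2 ← R2 / (6).
R1 ← R1 + 5/6·R2.
R3 ← R3 − 7/2·R2.
R3 ← R3 / (-61/12).
R1 ← R1 + 1/36·R3.
R2 ← R2 + 5/6·R3.
Reading off the reduced rows gives x_1 = 4, x_2 = 6, x_3 = 4.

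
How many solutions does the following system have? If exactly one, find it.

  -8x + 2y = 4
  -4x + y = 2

Row-reduce:
R1 ← R1 / (-8).
R2 ← R2 + 4·R1.
Rank is 1 with 2 unknowns, leaving y free.

infinitely many solutions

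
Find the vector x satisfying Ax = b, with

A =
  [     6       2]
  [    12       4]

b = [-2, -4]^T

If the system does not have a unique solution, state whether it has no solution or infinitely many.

Row-reduce:
R1 ← R1 / (6).
R2 ← R2 − 12·R1.
Rank is 1 with 2 unknowns, leaving x_2 free.

infinitely many solutions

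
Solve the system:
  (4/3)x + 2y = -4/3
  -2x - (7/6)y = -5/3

Row-reduce the augmented matrix:
R1 ← R1 / (4/3).
R2 ← R2 + 2·R1.
R2 ← R2 / (11/6).
R1 ← R1 − 3/2·R2.
Reading off the reduced rows gives x = 2, y = -2.

x = 2, y = -2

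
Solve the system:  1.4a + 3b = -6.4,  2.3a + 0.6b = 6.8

Row-reduce the augmented matrix:
R1 ← R1 / (7/5).
R2 ← R2 − 23/10·R1.
R2 ← R2 / (-303/70).
R1 ← R1 − 15/7·R2.
Reading off the reduced rows gives a = 4, b = -4.

a = 4, b = -4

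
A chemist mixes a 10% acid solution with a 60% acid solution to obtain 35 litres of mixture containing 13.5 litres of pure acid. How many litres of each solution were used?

litres of solution A: 15, litres of solution B: 20

Let a = litres of solution A, b = litres of solution B.
  a + b = 35
  (1/10)a + (3/5)b = 27/2
From equation 1: a = 35 − b.
Substitute into equation 2 and solve: b = 20.
Then a = 15.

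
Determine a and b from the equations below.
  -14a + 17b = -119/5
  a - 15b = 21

a = 0, b = -7/5

From equation 2: a = 21 + 15·b.
Substitute into equation 1 and solve: b = -7/5.
Then a = 0.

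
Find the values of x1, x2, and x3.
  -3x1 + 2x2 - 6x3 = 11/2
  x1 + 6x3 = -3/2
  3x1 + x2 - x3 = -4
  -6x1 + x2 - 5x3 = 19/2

x1 = -3/2, x2 = 1/2, x3 = 0

Row-reduce the augmented matrix:
R1 ← R1 / (-3).
R2 ← R2 − 1·R1.
R3 ← R3 − 3·R1.
R4 ← R4 + 6·R1.
R2 ← R2 / (2/3).
R1 ← R1 + 2/3·R2.
R3 ← R3 − 3·R2.
R4 ← R4 + 3·R2.
R3 ← R3 / (-25).
R1 ← R1 − 6·R3.
R2 ← R2 − 6·R3.
R4 ← R4 − 25·R3.
R4 reduces to 0 = 0, so the extra equation is consistent.
Reading off the reduced rows gives x1 = -3/2, x2 = 1/2, x3 = 0.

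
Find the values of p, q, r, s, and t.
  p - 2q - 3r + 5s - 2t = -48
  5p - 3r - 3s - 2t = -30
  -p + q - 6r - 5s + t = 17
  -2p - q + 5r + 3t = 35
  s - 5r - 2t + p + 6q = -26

Row-reduce the augmented matrix:
R2 ← R2 − 5·R1.
R3 ← R3 + 1·R1.
R4 ← R4 + 2·R1.
R5 ← R5 − 1·R1.
R2 ← R2 / (10).
R1 ← R1 + 2·R2.
R3 ← R3 + 1·R2.
R4 ← R4 + 5·R2.
R5 ← R5 − 8·R2.
R3 ← R3 / (-39/5).
R1 ← R1 + 3/5·R3.
R2 ← R2 − 6/5·R3.
R4 ← R4 − 5·R3.
R5 ← R5 + 58/5·R3.
R4 ← R4 / (-226/39).
R1 ← R1 + 5/13·R4.
R2 ← R2 + 42/13·R4.
R3 ← R3 − 14/39·R4.
R5 ← R5 − 880/39·R4.
R5 ← R5 / (574/113).
R1 ← R1 + 65/113·R5.
R2 ← R2 + 94/113·R5.
R3 ← R3 − 23/113·R5.
R4 ← R4 + 56/113·R5.
Reading off the reduced rows gives p = -6, q = 1, r = 3, s = -5, t = 3.

p = -6, q = 1, r = 3, s = -5, t = 3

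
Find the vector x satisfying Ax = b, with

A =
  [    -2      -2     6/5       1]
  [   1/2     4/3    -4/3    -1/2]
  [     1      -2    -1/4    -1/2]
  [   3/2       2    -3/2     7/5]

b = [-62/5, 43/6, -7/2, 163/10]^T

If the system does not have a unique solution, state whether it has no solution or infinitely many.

x_1 = 3, x_2 = 3, x_3 = -2, x_4 = 2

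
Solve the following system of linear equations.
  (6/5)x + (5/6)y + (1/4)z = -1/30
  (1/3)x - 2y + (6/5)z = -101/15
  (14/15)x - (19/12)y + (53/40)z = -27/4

infinitely many solutions

Row-reduce:
R1 ← R1 / (6/5).
R2 ← R2 − 1/3·R1.
R3 ← R3 − 14/15·R1.
R2 ← R2 / (-241/108).
R1 ← R1 − 25/36·R2.
R3 ← R3 + 241/108·R2.
Rank is 2 with 3 unknowns, leaving z free.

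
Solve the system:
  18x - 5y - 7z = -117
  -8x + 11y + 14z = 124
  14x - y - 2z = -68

x = -4, y = 2, z = 5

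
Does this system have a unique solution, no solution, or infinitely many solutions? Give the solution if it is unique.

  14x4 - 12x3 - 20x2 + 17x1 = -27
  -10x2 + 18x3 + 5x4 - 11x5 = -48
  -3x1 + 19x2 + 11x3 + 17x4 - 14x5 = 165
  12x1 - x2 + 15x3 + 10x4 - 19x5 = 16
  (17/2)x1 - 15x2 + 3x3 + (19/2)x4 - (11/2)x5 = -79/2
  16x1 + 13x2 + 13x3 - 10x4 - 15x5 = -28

no solution

Row-reduce:
R1 ← R1 / (17).
R3 ← R3 + 3·R1.
R4 ← R4 − 12·R1.
R5 ← R5 − 17/2·R1.
R6 ← R6 − 16·R1.
R2 ← R2 / (-10).
R1 ← R1 + 20/17·R2.
R3 ← R3 − 263/17·R2.
R4 ← R4 − 223/17·R2.
R5 ← R5 + 5·R2.
R6 ← R6 − 541/17·R2.
R3 ← R3 / (3122/85).
R1 ← R1 + 48/17·R3.
R2 ← R2 + 9/5·R3.
R4 ← R4 − 4002/85·R3.
R6 ← R6 − 6934/85·R3.
R4 ← R4 / (-44017/1561).
R1 ← R1 − 3632/1561·R4.
R2 ← R2 − 5203/6244·R4.
R3 ← R3 − 4625/6244·R4.
R6 ← R6 + 105663/1561·R4.
Swap R5 and R6.
R5 ← R5 / (162274/44017).
R1 ← R1 + 24998/44017·R5.
R2 ← R2 + 20511/88034·R5.
R3 ← R3 + 59703/88034·R5.
R4 ← R4 + 9883/44017·R5.
Row 6 reduces to 0 = -2, a contradiction. The system is inconsistent.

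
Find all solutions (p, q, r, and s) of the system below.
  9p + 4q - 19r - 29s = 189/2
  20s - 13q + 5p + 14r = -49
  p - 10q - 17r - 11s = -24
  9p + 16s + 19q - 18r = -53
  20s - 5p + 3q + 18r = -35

Row-reduce:
R1 ← R1 / (9).
R2 ← R2 − 5·R1.
R3 ← R3 − 1·R1.
R4 ← R4 − 9·R1.
R5 ← R5 + 5·R1.
R2 ← R2 / (-137/9).
R1 ← R1 − 4/9·R2.
R3 ← R3 + 94/9·R2.
R4 ← R4 − 15·R2.
R5 ← R5 − 47/9·R2.
R3 ← R3 / (-4348/137).
R1 ← R1 + 191/137·R3.
R2 ← R2 + 221/137·R3.
R4 ← R4 − 3452/137·R3.
R5 ← R5 − 2174/137·R3.
R4 ← R4 / (59500/1087).
R1 ← R1 + 802/1087·R4.
R2 ← R2 + 780/1087·R4.
R3 ← R3 − 1115/1087·R4.
Row 5 reduces to 0 = 1/4, a contradiction. The system is inconsistent.

no solution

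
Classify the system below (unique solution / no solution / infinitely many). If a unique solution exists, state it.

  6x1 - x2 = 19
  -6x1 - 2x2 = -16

x1 = 3, x2 = -1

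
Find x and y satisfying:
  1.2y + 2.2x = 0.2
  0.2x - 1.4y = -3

x = -1, y = 2

Row-reduce the augmented matrix:
R1 ← R1 / (11/5).
R2 ← R2 − 1/5·R1.
R2 ← R2 / (-83/55).
R1 ← R1 − 6/11·R2.
Reading off the reduced rows gives x = -1, y = 2.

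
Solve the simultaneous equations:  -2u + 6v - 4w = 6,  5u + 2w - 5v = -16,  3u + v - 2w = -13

no solution

Row-reduce:
R1 ← R1 / (-2).
R2 ← R2 − 5·R1.
R3 ← R3 − 3·R1.
R2 ← R2 / (10).
R1 ← R1 + 3·R2.
R3 ← R3 − 10·R2.
Row 3 reduces to 0 = -3, a contradiction. The system is inconsistent.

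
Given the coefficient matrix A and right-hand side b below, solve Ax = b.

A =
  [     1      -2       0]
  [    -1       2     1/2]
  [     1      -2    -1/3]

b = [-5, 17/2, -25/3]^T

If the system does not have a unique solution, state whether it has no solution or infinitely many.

no solution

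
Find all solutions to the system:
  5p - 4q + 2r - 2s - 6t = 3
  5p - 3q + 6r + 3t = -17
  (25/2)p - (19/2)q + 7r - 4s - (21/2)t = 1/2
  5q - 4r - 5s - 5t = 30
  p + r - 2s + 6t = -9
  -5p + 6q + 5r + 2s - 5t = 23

no solution

Row-reduce:
R1 ← R1 / (5).
R2 ← R2 − 5·R1.
R3 ← R3 − 25/2·R1.
R5 ← R5 − 1·R1.
R6 ← R6 + 5·R1.
R1 ← R1 + 4/5·R2.
R3 ← R3 − 1/2·R2.
R4 ← R4 − 5·R2.
R5 ← R5 − 4/5·R2.
R6 ← R6 − 2·R2.
Swap R3 and R4.
R3 ← R3 / (-24).
R1 ← R1 − 18/5·R3.
R2 ← R2 − 4·R3.
R5 ← R5 + 13/5·R3.
R6 ← R6 + 1·R3.
Swap R4 and R5.
R4 ← R4 / (-63/40).
R1 ← R1 + 21/20·R4.
R2 ← R2 + 1/2·R4.
R3 ← R3 − 5/8·R4.
R6 ← R6 + 27/8·R4.
Swap R5 and R6.
R5 ← R5 / (-809/21).
R1 ← R1 + 46/9·R5.
R2 ← R2 + 199/189·R5.
R3 ← R3 − 800/189·R5.
R4 ← R4 + 650/189·R5.
Row 6 reduces to 0 = 3, a contradiction. The system is inconsistent.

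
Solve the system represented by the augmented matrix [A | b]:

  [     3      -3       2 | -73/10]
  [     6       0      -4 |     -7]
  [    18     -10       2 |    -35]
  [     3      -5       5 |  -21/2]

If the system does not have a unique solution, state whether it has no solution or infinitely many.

x_1 = -5/2, x_2 = -7/5, x_3 = -2

Row-reduce the augmented matrix:
R1 ← R1 / (3).
R2 ← R2 − 6·R1.
R3 ← R3 − 18·R1.
R4 ← R4 − 3·R1.
R2 ← R2 / (6).
R1 ← R1 + 1·R2.
R3 ← R3 − 8·R2.
R4 ← R4 + 2·R2.
R3 ← R3 / (2/3).
R1 ← R1 + 2/3·R3.
R2 ← R2 + 4/3·R3.
R4 ← R4 − 1/3·R3.
R4 reduces to 0 = 0, so the extra equation is consistent.
Reading off the reduced rows gives x_1 = -5/2, x_2 = -7/5, x_3 = -2.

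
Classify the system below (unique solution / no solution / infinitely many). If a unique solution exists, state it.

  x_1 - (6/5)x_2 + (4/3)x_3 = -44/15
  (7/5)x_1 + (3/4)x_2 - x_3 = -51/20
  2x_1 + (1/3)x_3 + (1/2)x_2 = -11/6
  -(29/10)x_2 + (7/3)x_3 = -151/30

no solution

Row-reduce:
R2 ← R2 − 7/5·R1.
R3 ← R3 − 2·R1.
R2 ← R2 / (243/100).
R1 ← R1 + 6/5·R2.
R3 ← R3 − 29/10·R2.
R4 ← R4 + 29/10·R2.
R3 ← R3 / (793/729).
R1 ← R1 + 20/243·R3.
R2 ← R2 + 860/729·R3.
R4 ← R4 + 793/729·R3.
Row 4 reduces to 0 = -1, a contradiction. The system is inconsistent.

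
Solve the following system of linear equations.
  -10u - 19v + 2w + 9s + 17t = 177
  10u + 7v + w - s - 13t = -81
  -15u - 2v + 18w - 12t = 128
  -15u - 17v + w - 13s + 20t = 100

infinitely many solutions

Row-reduce:
R1 ← R1 / (-10).
R2 ← R2 − 10·R1.
R3 ← R3 + 15·R1.
R4 ← R4 + 15·R1.
R2 ← R2 / (-12).
R1 ← R1 − 19/10·R2.
R3 ← R3 − 53/2·R2.
R4 ← R4 − 23/2·R2.
R3 ← R3 / (173/8).
R1 ← R1 − 11/40·R3.
R2 ← R2 + 1/4·R3.
R4 ← R4 − 7/8·R3.
R4 ← R4 / (-9862/519).
R1 ← R1 − 814/2595·R4.
R2 ← R2 + 107/173·R4.
R3 ← R3 − 100/519·R4.
Rank is 4 with 5 unknowns, leaving t free.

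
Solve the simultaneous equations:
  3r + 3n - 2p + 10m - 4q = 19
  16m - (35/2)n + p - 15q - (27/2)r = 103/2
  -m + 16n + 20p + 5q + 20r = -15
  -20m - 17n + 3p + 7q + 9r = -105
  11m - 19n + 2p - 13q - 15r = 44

no solution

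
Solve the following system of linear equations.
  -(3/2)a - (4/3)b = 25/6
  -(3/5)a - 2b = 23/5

Row-reduce the augmented matrix:
R1 ← R1 / (-3/2).
R2 ← R2 + 3/5·R1.
R2 ← R2 / (-22/15).
R1 ← R1 − 8/9·R2.
Reading off the reduced rows gives a = -1, b = -2.

a = -1, b = -2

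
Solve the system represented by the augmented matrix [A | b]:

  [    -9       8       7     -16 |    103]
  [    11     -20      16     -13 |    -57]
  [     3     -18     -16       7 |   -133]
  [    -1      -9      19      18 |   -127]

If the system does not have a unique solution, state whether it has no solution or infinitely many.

x_1 = 1, x_2 = 6, x_3 = 0, x_4 = -4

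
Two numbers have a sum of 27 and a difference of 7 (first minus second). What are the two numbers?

first number: 17, second number: 10

Let x = first number, y = second number.
  x + y = 27
  x - y = 7
Row-reduce the augmented matrix:
R2 ← R2 − 1·R1.
R2 ← R2 / (-2).
R1 ← R1 − 1·R2.
Reading off the reduced rows gives x = 17, y = 10.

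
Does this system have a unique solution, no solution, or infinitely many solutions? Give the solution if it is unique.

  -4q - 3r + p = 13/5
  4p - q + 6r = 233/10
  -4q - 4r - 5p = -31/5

p = 1, q = -5/2, r = 14/5

Row-reduce the augmented matrix:
R2 ← R2 − 4·R1.
R3 ← R3 + 5·R1.
R2 ← R2 / (15).
R1 ← R1 + 4·R2.
R3 ← R3 + 24·R2.
R3 ← R3 / (49/5).
R1 ← R1 − 9/5·R3.
R2 ← R2 − 6/5·R3.
Reading off the reduced rows gives p = 1, q = -5/2, r = 14/5.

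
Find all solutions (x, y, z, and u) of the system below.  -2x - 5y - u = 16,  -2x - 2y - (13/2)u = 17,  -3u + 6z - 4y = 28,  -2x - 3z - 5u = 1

Row-reduce:
R1 ← R1 / (-2).
R2 ← R2 + 2·R1.
R4 ← R4 + 2·R1.
R2 ← R2 / (3).
R1 ← R1 − 5/2·R2.
R3 ← R3 + 4·R2.
R4 ← R4 − 5·R2.
R3 ← R3 / (6).
R4 ← R4 + 3·R3.
Row 4 reduces to 0 = -2, a contradiction. The system is inconsistent.

no solution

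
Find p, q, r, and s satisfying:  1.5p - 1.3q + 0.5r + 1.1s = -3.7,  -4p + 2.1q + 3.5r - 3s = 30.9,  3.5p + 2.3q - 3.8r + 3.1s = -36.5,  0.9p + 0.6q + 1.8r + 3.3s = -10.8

Row-reduce the augmented matrix:
R1 ← R1 / (3/2).
R2 ← R2 + 4·R1.
R3 ← R3 − 7/2·R1.
R4 ← R4 − 9/10·R1.
R2 ← R2 / (-41/30).
R1 ← R1 + 13/15·R2.
R3 ← R3 − 16/3·R2.
R4 ← R4 − 69/50·R2.
R3 ← R3 / (5697/410).
R1 ← R1 + 112/41·R3.
R2 ← R2 + 145/41·R3.
R4 ← R4 − 1308/205·R3.
R4 ← R4 / (116183/47475).
R1 ← R1 − 23623/28485·R4.
R2 ← R2 − 674/5697·R4.
R3 ← R3 − 112/5697·R4.
Reading off the reduced rows gives p = -1, q = -1, r = 4, s = -5.

p = -1, q = -1, r = 4, s = -5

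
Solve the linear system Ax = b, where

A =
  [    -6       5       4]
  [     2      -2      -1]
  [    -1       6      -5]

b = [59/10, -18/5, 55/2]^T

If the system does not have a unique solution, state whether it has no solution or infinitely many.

Row-reduce the augmented matrix:
R1 ← R1 / (-6).
R2 ← R2 − 2·R1.
R3 ← R3 + 1·R1.
R2 ← R2 / (-1/3).
R1 ← R1 + 5/6·R2.
R3 ← R3 − 31/6·R2.
R3 ← R3 / (-1/2).
R1 ← R1 + 3/2·R3.
R2 ← R2 + 1·R3.
Reading off the reduced rows gives x_1 = -1/2, x_2 = 5/2, x_3 = -12/5.

x_1 = -1/2, x_2 = 5/2, x_3 = -12/5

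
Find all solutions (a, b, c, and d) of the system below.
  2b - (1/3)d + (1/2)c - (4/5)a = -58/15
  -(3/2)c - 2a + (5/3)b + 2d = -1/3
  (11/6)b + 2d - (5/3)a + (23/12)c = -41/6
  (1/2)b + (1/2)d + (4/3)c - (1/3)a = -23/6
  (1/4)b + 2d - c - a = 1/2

no solution

Row-reduce:
R1 ← R1 / (-4/5).
R2 ← R2 + 2·R1.
R3 ← R3 + 5/3·R1.
R4 ← R4 + 1/3·R1.
R5 ← R5 + 1·R1.
R2 ← R2 / (-10/3).
R1 ← R1 + 5/2·R2.
R3 ← R3 + 7/3·R2.
R4 ← R4 + 1/3·R2.
R5 ← R5 + 9/4·R2.
R3 ← R3 / (14/5).
R1 ← R1 − 23/16·R3.
R2 ← R2 − 33/40·R3.
R4 ← R4 − 7/5·R3.
R5 ← R5 − 37/160·R3.
Swap R4 and R5.
R4 ← R4 / (449/1008).
R1 ← R1 + 1045/504·R4.
R2 ← R2 + 89/84·R4.
R3 ← R3 − 16/63·R4.
Row 5 reduces to 0 = -1/2, a contradiction. The system is inconsistent.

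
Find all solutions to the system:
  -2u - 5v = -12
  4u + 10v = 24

infinitely many solutions

Row-reduce:
R1 ← R1 / (-2).
R2 ← R2 − 4·R1.
Rank is 1 with 2 unknowns, leaving v free.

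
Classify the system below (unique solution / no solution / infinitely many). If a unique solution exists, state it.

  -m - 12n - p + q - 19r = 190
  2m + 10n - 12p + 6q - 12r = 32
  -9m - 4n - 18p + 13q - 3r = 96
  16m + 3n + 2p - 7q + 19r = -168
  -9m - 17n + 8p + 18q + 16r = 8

m = -2, n = -6, p = -2, q = 0, r = -6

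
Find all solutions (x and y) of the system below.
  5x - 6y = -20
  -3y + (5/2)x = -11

Row-reduce:
R1 ← R1 / (5).
R2 ← R2 − 5/2·R1.
Row 2 reduces to 0 = -1, a contradiction. The system is inconsistent.

no solution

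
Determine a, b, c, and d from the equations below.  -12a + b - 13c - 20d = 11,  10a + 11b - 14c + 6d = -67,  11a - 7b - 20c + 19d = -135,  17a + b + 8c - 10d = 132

Row-reduce the augmented matrix:
R1 ← R1 / (-12).
R2 ← R2 − 10·R1.
R3 ← R3 − 11·R1.
R4 ← R4 − 17·R1.
R2 ← R2 / (71/6).
R1 ← R1 + 1/12·R2.
R3 ← R3 + 73/12·R2.
R4 ← R4 − 29/12·R2.
R3 ← R3 / (-6345/142).
R1 ← R1 − 129/142·R3.
R2 ← R2 + 149/71·R3.
R4 ← R4 + 759/142·R3.
R4 ← R4 / (-8361/235).
R1 ← R1 − 351/235·R4.
R2 ← R2 + 476/705·R4.
R3 ← R3 − 76/705·R4.
Reading off the reduced rows gives a = 3, b = -1, c = 4, d = -5.

a = 3, b = -1, c = 4, d = -5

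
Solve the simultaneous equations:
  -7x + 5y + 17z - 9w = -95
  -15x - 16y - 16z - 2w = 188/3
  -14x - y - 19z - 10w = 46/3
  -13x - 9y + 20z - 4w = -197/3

x = 2, y = -3, z = -3, w = 5/3

Row-reduce the augmented matrix:
R1 ← R1 / (-7).
R2 ← R2 + 15·R1.
R3 ← R3 + 14·R1.
R4 ← R4 + 13·R1.
R2 ← R2 / (-187/7).
R1 ← R1 + 5/7·R2.
R3 ← R3 + 11·R2.
R4 ← R4 + 128/7·R2.
R3 ← R3 / (-534/17).
R1 ← R1 + 192/187·R3.
R2 ← R2 − 367/187·R3.
R4 ← R4 − 4547/187·R3.
R4 ← R4 / (3065/1958).
R1 ← R1 − 778/979·R4.
R2 ← R2 + 1159/1958·R4.
R3 ← R3 + 5/178·R4.
Reading off the reduced rows gives x = 2, y = -3, z = -3, w = 5/3.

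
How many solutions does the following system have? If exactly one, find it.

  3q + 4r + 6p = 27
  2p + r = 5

infinitely many solutions

Row-reduce:
R1 ← R1 / (6).
R2 ← R2 − 2·R1.
R2 ← R2 / (-1).
R1 ← R1 − 1/2·R2.
Rank is 2 with 3 unknowns, leaving r free.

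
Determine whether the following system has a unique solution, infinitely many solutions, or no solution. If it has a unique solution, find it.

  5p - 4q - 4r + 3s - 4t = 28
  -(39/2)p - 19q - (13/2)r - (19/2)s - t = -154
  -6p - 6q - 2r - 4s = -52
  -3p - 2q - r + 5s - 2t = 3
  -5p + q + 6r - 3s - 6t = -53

no solution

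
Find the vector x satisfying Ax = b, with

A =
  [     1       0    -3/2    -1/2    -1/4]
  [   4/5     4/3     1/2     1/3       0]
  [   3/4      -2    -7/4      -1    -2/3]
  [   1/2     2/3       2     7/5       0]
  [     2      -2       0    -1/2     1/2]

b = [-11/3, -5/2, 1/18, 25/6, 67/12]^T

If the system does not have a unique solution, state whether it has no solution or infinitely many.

x_1 = 0, x_2 = -3, x_3 = 4/3, x_4 = 5/2, x_5 = 5/3

Row-reduce the augmented matrix:
R2 ← R2 − 4/5·R1.
R3 ← R3 − 3/4·R1.
R4 ← R4 − 1/2·R1.
R5 ← R5 − 2·R1.
R2 ← R2 / (4/3).
R3 ← R3 + 2·R2.
R4 ← R4 − 2/3·R2.
R5 ← R5 + 2·R2.
R3 ← R3 / (77/40).
R1 ← R1 + 3/2·R3.
R2 ← R2 − 51/40·R3.
R4 ← R4 − 19/10·R3.
R5 ← R5 − 111/20·R3.
R4 ← R4 / (3763/4620).
R1 ← R1 + 10/77·R4.
R2 ← R2 − 145/616·R4.
R3 ← R3 − 19/77·R4.
R5 ← R5 − 71/308·R4.
R5 ← R5 / (373/212).
R1 ← R1 + 1345/3763·R5.
R2 ← R2 − 1583/7526·R5.
R3 ← R3 + 1741/11289·R5.
R4 ← R4 − 1865/7526·R5.
Reading off the reduced rows gives x_1 = 0, x_2 = -3, x_3 = 4/3, x_4 = 5/2, x_5 = 5/3.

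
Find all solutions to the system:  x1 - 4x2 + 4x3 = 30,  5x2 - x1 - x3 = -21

Row-reduce:
R2 ← R2 + 1·R1.
R1 ← R1 + 4·R2.
Rank is 2 with 3 unknowns, leaving x3 free.

infinitely many solutions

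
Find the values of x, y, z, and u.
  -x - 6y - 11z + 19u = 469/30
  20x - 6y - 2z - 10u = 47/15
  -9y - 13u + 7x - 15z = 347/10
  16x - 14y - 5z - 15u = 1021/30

x = -1, y = -14/5, z = -2/3, u = -1/2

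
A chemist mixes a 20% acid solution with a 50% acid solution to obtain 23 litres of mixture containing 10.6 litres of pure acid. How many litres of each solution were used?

Let a = litres of solution A, b = litres of solution B.
  a + b = 23
  (1/5)a + (1/2)b = 53/5
From equation 1: a = 23 − b.
Substitute into equation 2 and solve: b = 20.
Then a = 3.

litres of solution A: 3, litres of solution B: 20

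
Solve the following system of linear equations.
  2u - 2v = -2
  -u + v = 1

infinitely many solutions

Row-reduce:
R1 ← R1 / (2).
R2 ← R2 + 1·R1.
Rank is 1 with 2 unknowns, leaving v free.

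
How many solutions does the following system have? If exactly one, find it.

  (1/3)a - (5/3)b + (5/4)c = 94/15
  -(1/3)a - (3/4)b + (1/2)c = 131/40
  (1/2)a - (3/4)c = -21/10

a = -6/5, b = -5/2, c = 2

Row-reduce the augmented matrix:
R1 ← R1 / (1/3).
R2 ← R2 + 1/3·R1.
R3 ← R3 − 1/2·R1.
R2 ← R2 / (-29/12).
R1 ← R1 + 5·R2.
R3 ← R3 − 5/2·R2.
R3 ← R3 / (-189/232).
R1 ← R1 − 15/116·R3.
R2 ← R2 + 21/29·R3.
Reading off the reduced rows gives a = -6/5, b = -5/2, c = 2.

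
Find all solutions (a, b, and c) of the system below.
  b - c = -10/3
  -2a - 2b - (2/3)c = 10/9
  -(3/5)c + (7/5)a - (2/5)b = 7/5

Row-reduce the augmented matrix:
Swap R1 and R2.
R1 ← R1 / (-2).
R3 ← R3 − 7/5·R1.
R1 ← R1 − 1·R2.
R3 ← R3 + 9/5·R2.
R3 ← R3 / (-43/15).
R1 ← R1 − 4/3·R3.
R2 ← R2 + 1·R3.
Reading off the reduced rows gives a = 1, b = -2, c = 4/3.

a = 1, b = -2, c = 4/3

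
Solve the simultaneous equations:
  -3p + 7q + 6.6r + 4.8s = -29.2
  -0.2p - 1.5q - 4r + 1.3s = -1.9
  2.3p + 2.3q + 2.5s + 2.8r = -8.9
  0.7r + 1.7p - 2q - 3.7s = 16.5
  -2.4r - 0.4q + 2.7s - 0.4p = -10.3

Row-reduce the augmented matrix:
R1 ← R1 / (-3).
R2 ← R2 + 1/5·R1.
R3 ← R3 − 23/10·R1.
R4 ← R4 − 17/10·R1.
R5 ← R5 + 2/5·R1.
R2 ← R2 / (-59/30).
R1 ← R1 + 7/3·R2.
R3 ← R3 − 23/3·R2.
R4 ← R4 − 59/30·R2.
R5 ← R5 + 4/3·R2.
R3 ← R3 / (-27873/2950).
R1 ← R1 − 181/59·R3.
R2 ← R2 − 666/295·R3.
R5 ← R5 + 398/1475·R3.
Swap R4 and R5.
R4 ← R4 / (309391/278730).
R1 ← R1 − 13498/27873·R4.
R2 ← R2 − 5857/3097·R4.
R3 ← R3 + 29501/27873·R4.
R5 reduces to 0 = 0, so the extra equation is consistent.
Reading off the reduced rows gives p = 2, q = 2, r = -2, s = -5.

p = 2, q = 2, r = -2, s = -5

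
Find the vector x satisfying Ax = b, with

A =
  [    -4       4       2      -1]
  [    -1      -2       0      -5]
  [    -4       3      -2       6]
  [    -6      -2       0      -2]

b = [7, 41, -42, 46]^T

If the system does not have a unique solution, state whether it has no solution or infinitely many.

x_1 = -4, x_2 = -6, x_3 = 5, x_4 = -5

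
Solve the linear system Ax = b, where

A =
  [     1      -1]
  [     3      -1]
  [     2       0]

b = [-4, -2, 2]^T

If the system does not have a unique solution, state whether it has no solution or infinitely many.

Row-reduce the augmented matrix:
R2 ← R2 − 3·R1.
R3 ← R3 − 2·R1.
R2 ← R2 / (2).
R1 ← R1 + 1·R2.
R3 ← R3 − 2·R2.
R3 reduces to 0 = 0, so the extra equation is consistent.
Reading off the reduced rows gives x_1 = 1, x_2 = 5.

x_1 = 1, x_2 = 5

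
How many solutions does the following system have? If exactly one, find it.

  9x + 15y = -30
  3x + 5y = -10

Row-reduce:
R1 ← R1 / (9).
R2 ← R2 − 3·R1.
Rank is 1 with 2 unknowns, leaving y free.

infinitely many solutions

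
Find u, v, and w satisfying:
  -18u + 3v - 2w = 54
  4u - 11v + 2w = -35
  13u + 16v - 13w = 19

u = -5/2, v = 2, w = -3/2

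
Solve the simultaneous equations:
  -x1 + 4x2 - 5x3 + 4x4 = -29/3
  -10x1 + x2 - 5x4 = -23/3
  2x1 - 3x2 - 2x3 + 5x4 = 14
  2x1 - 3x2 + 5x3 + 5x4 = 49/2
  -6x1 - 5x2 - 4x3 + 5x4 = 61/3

Row-reduce the augmented matrix:
R1 ← R1 / (-1).
R2 ← R2 + 10·R1.
R3 ← R3 − 2·R1.
R4 ← R4 − 2·R1.
R5 ← R5 + 6·R1.
R2 ← R2 / (-39).
R1 ← R1 + 4·R2.
R3 ← R3 − 5·R2.
R4 ← R4 − 5·R2.
R5 ← R5 + 29·R2.
R3 ← R3 / (-218/39).
R1 ← R1 + 5/39·R3.
R2 ← R2 + 50/39·R3.
R4 ← R4 − 55/39·R3.
R5 ← R5 + 436/39·R3.
R4 ← R4 / (987/109).
R1 ← R1 − 49/109·R4.
R2 ← R2 + 55/109·R4.
R3 ← R3 + 141/109·R4.
R5 reduces to 0 = 0, so the extra equation is consistent.
Reading off the reduced rows gives x1 = -1/2, x2 = -8/3, x3 = 3/2, x4 = 2.

x1 = -1/2, x2 = -8/3, x3 = 3/2, x4 = 2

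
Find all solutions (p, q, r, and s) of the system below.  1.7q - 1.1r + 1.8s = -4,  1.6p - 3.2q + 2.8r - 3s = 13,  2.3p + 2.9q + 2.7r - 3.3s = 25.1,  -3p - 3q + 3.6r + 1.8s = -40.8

p = 6, q = 1, r = -3, s = -5

Row-reduce the augmented matrix:
Swap R1 and R2.
R1 ← R1 / (8/5).
R3 ← R3 − 23/10·R1.
R4 ← R4 + 3·R1.
R2 ← R2 / (17/10).
R1 ← R1 + 2·R2.
R3 ← R3 − 15/2·R2.
R4 ← R4 + 9·R2.
R3 ← R3 / (2399/680).
R1 ← R1 − 31/68·R3.
R2 ← R2 + 11/17·R3.
R4 ← R4 − 1029/340·R3.
R4 ← R4 / (279441/23990).
R1 ← R1 − 2730/2399·R4.
R2 ← R2 + 1017/4798·R4.
R3 ← R3 + 9423/4798·R4.
Reading off the reduced rows gives p = 6, q = 1, r = -3, s = -5.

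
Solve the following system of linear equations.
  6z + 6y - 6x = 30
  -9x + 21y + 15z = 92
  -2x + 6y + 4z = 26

Row-reduce:
R1 ← R1 / (-6).
R2 ← R2 + 9·R1.
R3 ← R3 + 2·R1.
R2 ← R2 / (12).
R1 ← R1 + 1·R2.
R3 ← R3 − 4·R2.
Row 3 reduces to 0 = 1/3, a contradiction. The system is inconsistent.

no solution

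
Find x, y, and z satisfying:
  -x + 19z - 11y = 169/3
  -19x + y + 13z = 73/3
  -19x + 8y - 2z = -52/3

Row-reduce the augmented matrix:
R1 ← R1 / (-1).
R2 ← R2 + 19·R1.
R3 ← R3 + 19·R1.
R2 ← R2 / (210).
R1 ← R1 − 11·R2.
R3 ← R3 − 217·R2.
R3 ← R3 / (-17/5).
R1 ← R1 + 27/35·R3.
R2 ← R2 + 58/35·R3.
Reading off the reduced rows gives x = 0, y = -5/3, z = 2.

x = 0, y = -5/3, z = 2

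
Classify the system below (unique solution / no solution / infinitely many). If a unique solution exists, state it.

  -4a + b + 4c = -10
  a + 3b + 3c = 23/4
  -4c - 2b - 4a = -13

Row-reduce the augmented matrix:
R1 ← R1 / (-4).
R2 ← R2 − 1·R1.
R3 ← R3 + 4·R1.
R2 ← R2 / (13/4).
R1 ← R1 + 1/4·R2.
R3 ← R3 + 3·R2.
R3 ← R3 / (-56/13).
R1 ← R1 + 9/13·R3.
R2 ← R2 − 16/13·R3.
Reading off the reduced rows gives a = 11/4, b = 1, c = 0.

a = 11/4, b = 1, c = 0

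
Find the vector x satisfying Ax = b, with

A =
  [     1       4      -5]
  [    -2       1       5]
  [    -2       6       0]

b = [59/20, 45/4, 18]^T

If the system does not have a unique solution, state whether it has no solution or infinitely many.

x_1 = -6/5, x_2 = 13/5, x_3 = 5/4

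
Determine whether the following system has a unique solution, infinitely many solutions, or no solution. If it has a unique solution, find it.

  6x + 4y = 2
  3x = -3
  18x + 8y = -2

Row-reduce the augmented matrix:
R1 ← R1 / (6).
R2 ← R2 − 3·R1.
R3 ← R3 − 18·R1.
R2 ← R2 / (-2).
R1 ← R1 − 2/3·R2.
R3 ← R3 + 4·R2.
R3 reduces to 0 = 0, so the extra equation is consistent.
Reading off the reduced rows gives x = -1, y = 2.

x = -1, y = 2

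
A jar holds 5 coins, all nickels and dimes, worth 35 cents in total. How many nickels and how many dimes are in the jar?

nickels: 3, dimes: 2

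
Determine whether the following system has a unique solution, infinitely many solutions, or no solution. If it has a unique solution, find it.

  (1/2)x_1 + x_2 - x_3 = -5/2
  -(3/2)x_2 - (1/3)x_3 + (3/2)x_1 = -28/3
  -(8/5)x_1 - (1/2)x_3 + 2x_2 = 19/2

x_1 = -5, x_2 = 1, x_3 = 1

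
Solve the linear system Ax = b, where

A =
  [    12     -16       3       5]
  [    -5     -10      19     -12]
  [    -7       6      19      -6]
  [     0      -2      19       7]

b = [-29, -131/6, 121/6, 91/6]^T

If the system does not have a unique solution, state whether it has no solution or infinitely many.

x_1 = 0, x_2 = 9/4, x_3 = 2/3, x_4 = 1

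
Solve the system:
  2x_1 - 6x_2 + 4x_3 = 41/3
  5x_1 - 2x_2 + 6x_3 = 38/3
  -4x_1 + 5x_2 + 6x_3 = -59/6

x_1 = 4/3, x_2 = -3/2, x_3 = 1/2

Row-reduce the augmented matrix:
R1 ← R1 / (2).
R2 ← R2 − 5·R1.
R3 ← R3 + 4·R1.
R2 ← R2 / (13).
R1 ← R1 + 3·R2.
R3 ← R3 + 7·R2.
R3 ← R3 / (154/13).
R1 ← R1 − 14/13·R3.
R2 ← R2 + 4/13·R3.
Reading off the reduced rows gives x_1 = 4/3, x_2 = -3/2, x_3 = 1/2.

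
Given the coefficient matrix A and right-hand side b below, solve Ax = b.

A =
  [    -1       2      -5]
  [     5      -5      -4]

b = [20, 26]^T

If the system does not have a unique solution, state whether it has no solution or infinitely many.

infinitely many solutions

Row-reduce:
R1 ← R1 / (-1).
R2 ← R2 − 5·R1.
R2 ← R2 / (5).
R1 ← R1 + 2·R2.
Rank is 2 with 3 unknowns, leaving x_3 free.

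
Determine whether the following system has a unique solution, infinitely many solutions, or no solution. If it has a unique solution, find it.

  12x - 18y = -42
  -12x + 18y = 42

infinitely many solutions

Row-reduce:
R1 ← R1 / (12).
R2 ← R2 + 12·R1.
Rank is 1 with 2 unknowns, leaving y free.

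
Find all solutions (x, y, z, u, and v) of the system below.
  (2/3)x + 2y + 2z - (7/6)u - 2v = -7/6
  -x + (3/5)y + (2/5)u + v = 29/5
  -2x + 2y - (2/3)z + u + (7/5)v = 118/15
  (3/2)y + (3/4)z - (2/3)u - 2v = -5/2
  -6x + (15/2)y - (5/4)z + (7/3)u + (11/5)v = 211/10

infinitely many solutions

Row-reduce:
R1 ← R1 / (2/3).
R2 ← R2 + 1·R1.
R3 ← R3 + 2·R1.
R5 ← R5 + 6·R1.
R2 ← R2 / (18/5).
R1 ← R1 − 3·R2.
R3 ← R3 − 8·R2.
R4 ← R4 − 3/2·R2.
R5 ← R5 − 51/2·R2.
R3 ← R3 / (-4/3).
R1 ← R1 − 1/2·R3.
R2 ← R2 − 5/6·R3.
R4 ← R4 + 1/2·R3.
R5 ← R5 + 9/2·R3.
R4 ← R4 / (-7/24).
R1 ← R1 + 7/16·R4.
R2 ← R2 + 1/16·R4.
R3 ← R3 + 3/8·R4.
R5 ← R5 + 7/24·R4.
Rank is 4 with 5 unknowns, leaving v free.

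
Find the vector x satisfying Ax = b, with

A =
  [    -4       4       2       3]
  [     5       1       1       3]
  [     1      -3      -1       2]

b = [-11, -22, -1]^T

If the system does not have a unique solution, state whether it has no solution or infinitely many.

infinitely many solutions

Row-reduce:
R1 ← R1 / (-4).
R2 ← R2 − 5·R1.
R3 ← R3 − 1·R1.
R2 ← R2 / (6).
R1 ← R1 + 1·R2.
R3 ← R3 + 2·R2.
R3 ← R3 / (2/3).
R1 ← R1 − 1/12·R3.
R2 ← R2 − 7/12·R3.
Rank is 3 with 4 unknowns, leaving x_4 free.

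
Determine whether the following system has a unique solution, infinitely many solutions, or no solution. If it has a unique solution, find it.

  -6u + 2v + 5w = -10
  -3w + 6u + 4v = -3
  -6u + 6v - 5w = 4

Row-reduce the augmented matrix:
R1 ← R1 / (-6).
R2 ← R2 − 6·R1.
R3 ← R3 + 6·R1.
R2 ← R2 / (6).
R1 ← R1 + 1/3·R2.
R3 ← R3 − 4·R2.
R3 ← R3 / (-34/3).
R1 ← R1 + 13/18·R3.
R2 ← R2 − 1/3·R3.
Reading off the reduced rows gives u = -1/2, v = -3/2, w = -2.

u = -1/2, v = -3/2, w = -2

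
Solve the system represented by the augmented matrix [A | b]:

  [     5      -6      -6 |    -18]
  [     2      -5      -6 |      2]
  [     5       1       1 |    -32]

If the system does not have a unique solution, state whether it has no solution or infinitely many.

Row-reduce the augmented matrix:
R1 ← R1 / (5).
R2 ← R2 − 2·R1.
R3 ← R3 − 5·R1.
R2 ← R2 / (-13/5).
R1 ← R1 + 6/5·R2.
R3 ← R3 − 7·R2.
R3 ← R3 / (-35/13).
R1 ← R1 − 6/13·R3.
R2 ← R2 − 18/13·R3.
Reading off the reduced rows gives x_1 = -6, x_2 = 2, x_3 = -4.

x_1 = -6, x_2 = 2, x_3 = -4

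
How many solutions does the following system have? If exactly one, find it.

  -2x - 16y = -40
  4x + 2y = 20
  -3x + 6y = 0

x = 4, y = 2

Row-reduce the augmented matrix:
R1 ← R1 / (-2).
R2 ← R2 − 4·R1.
R3 ← R3 + 3·R1.
R2 ← R2 / (-30).
R1 ← R1 − 8·R2.
R3 ← R3 − 30·R2.
R3 reduces to 0 = 0, so the extra equation is consistent.
Reading off the reduced rows gives x = 4, y = 2.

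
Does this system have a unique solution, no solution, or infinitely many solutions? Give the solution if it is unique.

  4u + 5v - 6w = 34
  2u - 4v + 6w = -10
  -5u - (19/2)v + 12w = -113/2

no solution

Row-reduce:
R1 ← R1 / (4).
R2 ← R2 − 2·R1.
R3 ← R3 + 5·R1.
R2 ← R2 / (-13/2).
R1 ← R1 − 5/4·R2.
R3 ← R3 + 13/4·R2.
Row 3 reduces to 0 = -1/2, a contradiction. The system is inconsistent.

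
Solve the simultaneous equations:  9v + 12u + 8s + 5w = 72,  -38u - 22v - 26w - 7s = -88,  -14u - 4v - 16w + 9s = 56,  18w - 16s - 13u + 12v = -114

infinitely many solutions

Row-reduce:
R1 ← R1 / (12).
R2 ← R2 + 38·R1.
R3 ← R3 + 14·R1.
R4 ← R4 + 13·R1.
R2 ← R2 / (13/2).
R1 ← R1 − 3/4·R2.
R3 ← R3 − 13/2·R2.
R4 ← R4 − 87/4·R2.
Swap R3 and R4.
R3 ← R3 / (2240/39).
R1 ← R1 − 62/39·R3.
R2 ← R2 + 61/39·R3.
Rank is 3 with 4 unknowns, leaving s free.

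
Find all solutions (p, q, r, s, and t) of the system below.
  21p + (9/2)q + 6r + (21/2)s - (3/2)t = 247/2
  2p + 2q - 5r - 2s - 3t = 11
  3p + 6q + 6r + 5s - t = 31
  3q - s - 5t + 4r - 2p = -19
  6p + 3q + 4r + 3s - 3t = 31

no solution

Row-reduce:
R1 ← R1 / (21).
R2 ← R2 − 2·R1.
R3 ← R3 − 3·R1.
R4 ← R4 + 2·R1.
R5 ← R5 − 6·R1.
R2 ← R2 / (11/7).
R1 ← R1 − 3/14·R2.
R3 ← R3 − 75/14·R2.
R4 ← R4 − 24/7·R2.
R5 ← R5 − 12/7·R2.
R3 ← R3 / (531/22).
R1 ← R1 − 23/22·R3.
R2 ← R2 + 39/11·R3.
R4 ← R4 − 184/11·R3.
R5 ← R5 − 92/11·R3.
R4 ← R4 / (-1576/531).
R1 ← R1 − 167/531·R4.
R2 ← R2 − 19/177·R4.
R3 ← R3 − 302/531·R4.
R5 ← R5 + 788/531·R4.
Row 5 reduces to 0 = -2/3, a contradiction. The system is inconsistent.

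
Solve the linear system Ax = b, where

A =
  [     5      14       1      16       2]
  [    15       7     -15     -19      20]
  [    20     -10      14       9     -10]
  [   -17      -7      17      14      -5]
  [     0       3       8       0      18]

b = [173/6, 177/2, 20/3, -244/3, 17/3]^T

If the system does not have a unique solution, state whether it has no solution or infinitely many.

x_1 = 5/2, x_2 = 0, x_3 = -8/3, x_4 = 1, x_5 = 3/2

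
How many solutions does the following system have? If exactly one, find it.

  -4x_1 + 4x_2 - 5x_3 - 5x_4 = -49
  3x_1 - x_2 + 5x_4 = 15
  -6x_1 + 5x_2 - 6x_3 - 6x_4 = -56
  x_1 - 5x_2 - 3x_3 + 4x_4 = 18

Row-reduce the augmented matrix:
R1 ← R1 / (-4).
R2 ← R2 − 3·R1.
R3 ← R3 + 6·R1.
R4 ← R4 − 1·R1.
R2 ← R2 / (2).
R1 ← R1 + 1·R2.
R3 ← R3 + 1·R2.
R4 ← R4 + 4·R2.
R3 ← R3 / (-3/8).
R1 ← R1 + 5/8·R3.
R2 ← R2 + 15/8·R3.
R4 ← R4 + 47/4·R3.
R4 ← R4 / (-184/3).
R1 ← R1 + 5/3·R4.
R2 ← R2 + 10·R4.
R3 ← R3 + 17/3·R4.
Reading off the reduced rows gives x_1 = -3, x_2 = -4, x_3 = 5, x_4 = 4.

x_1 = -3, x_2 = -4, x_3 = 5, x_4 = 4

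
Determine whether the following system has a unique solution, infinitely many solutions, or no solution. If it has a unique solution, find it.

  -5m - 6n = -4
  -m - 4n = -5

m = -1, n = 3/2

From equation 2: m = 5 − 4·n.
Substitute into equation 1 and solve: n = 3/2.
Then m = -1.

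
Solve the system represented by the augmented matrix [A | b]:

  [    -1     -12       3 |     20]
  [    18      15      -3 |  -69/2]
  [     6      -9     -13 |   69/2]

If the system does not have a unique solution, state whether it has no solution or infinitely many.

x_1 = -1/2, x_2 = -2, x_3 = -3/2

Row-reduce the augmented matrix:
R1 ← R1 / (-1).
R2 ← R2 − 18·R1.
R3 ← R3 − 6·R1.
R2 ← R2 / (-201).
R1 ← R1 − 12·R2.
R3 ← R3 + 81·R2.
R3 ← R3 / (-1042/67).
R1 ← R1 − 3/67·R3.
R2 ← R2 + 17/67·R3.
Reading off the reduced rows gives x_1 = -1/2, x_2 = -2, x_3 = -3/2.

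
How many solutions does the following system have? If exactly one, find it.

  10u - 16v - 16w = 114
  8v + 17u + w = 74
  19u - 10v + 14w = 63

u = 5, v = -1, w = -3

Row-reduce the augmented matrix:
R1 ← R1 / (10).
R2 ← R2 − 17·R1.
R3 ← R3 − 19·R1.
R2 ← R2 / (176/5).
R1 ← R1 + 8/5·R2.
R3 ← R3 − 102/5·R2.
R3 ← R3 / (2469/88).
R1 ← R1 + 7/22·R3.
R2 ← R2 − 141/176·R3.
Reading off the reduced rows gives u = 5, v = -1, w = -3.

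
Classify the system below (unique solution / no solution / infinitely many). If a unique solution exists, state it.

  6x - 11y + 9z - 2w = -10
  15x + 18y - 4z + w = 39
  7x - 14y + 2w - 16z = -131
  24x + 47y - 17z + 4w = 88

infinitely many solutions

Row-reduce:
R1 ← R1 / (6).
R2 ← R2 − 15·R1.
R3 ← R3 − 7·R1.
R4 ← R4 − 24·R1.
R2 ← R2 / (91/2).
R1 ← R1 + 11/6·R2.
R3 ← R3 + 7/6·R2.
R4 ← R4 − 91·R2.
R3 ← R3 / (-1060/39).
R1 ← R1 − 118/273·R3.
R2 ← R2 + 53/91·R3.
Rank is 3 with 4 unknowns, leaving w free.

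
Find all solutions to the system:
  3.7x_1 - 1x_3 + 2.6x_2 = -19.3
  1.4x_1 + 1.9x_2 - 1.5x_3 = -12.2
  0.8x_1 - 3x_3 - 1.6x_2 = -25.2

x_1 = -5, x_2 = 2, x_3 = 6

Row-reduce the augmented matrix:
R1 ← R1 / (37/10).
R2 ← R2 − 7/5·R1.
R3 ← R3 − 4/5·R1.
R2 ← R2 / (339/370).
R1 ← R1 − 26/37·R2.
R3 ← R3 + 80/37·R2.
R3 ← R3 / (-1841/339).
R1 ← R1 − 200/339·R3.
R2 ← R2 + 415/339·R3.
Reading off the reduced rows gives x_1 = -5, x_2 = 2, x_3 = 6.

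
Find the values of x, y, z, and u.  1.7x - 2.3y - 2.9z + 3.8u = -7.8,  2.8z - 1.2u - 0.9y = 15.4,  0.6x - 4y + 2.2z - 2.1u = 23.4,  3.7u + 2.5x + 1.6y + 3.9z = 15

Row-reduce the augmented matrix:
R1 ← R1 / (17/10).
R3 ← R3 − 3/5·R1.
R4 ← R4 − 5/2·R1.
R2 ← R2 / (-9/10).
R1 ← R1 + 23/17·R2.
R3 ← R3 + 271/85·R2.
R4 ← R4 − 847/170·R2.
R3 ← R3 / (-5122/765).
R1 ← R1 + 905/153·R3.
R2 ← R2 + 28/9·R3.
R4 ← R4 − 18104/765·R3.
R4 ← R4 / (-29037/5122).
R1 ← R1 − 34049/10244·R4.
R2 ← R2 − 2451/2561·R4.
R3 ← R3 + 1239/10244·R4.
Reading off the reduced rows gives x = 4, y = -2, z = 4, u = -2.

x = 4, y = -2, z = 4, u = -2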